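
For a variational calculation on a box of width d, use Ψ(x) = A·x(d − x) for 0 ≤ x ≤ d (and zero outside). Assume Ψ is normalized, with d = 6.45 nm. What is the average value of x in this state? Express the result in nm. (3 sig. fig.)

The expectation value is the |Ψ|²-weighted average of x: ∫ x|Ψ|² dx.
Expanding the polynomial and integrating term by term, since the A² factors cancel between numerator and denominator, ⟨x⟩ = d/2.
With d = 6.45, ⟨x⟩ = 3.225.

⟨x⟩ ≈ 3.23 nm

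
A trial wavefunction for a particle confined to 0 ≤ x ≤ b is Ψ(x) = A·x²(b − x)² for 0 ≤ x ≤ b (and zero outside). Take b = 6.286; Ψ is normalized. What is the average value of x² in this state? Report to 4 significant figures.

⟨x^2⟩ ≈ 10.78

⟨x²⟩ = ∫ x^2 |Ψ|² dx over the full domain.
The ratio of the moment integral to the normalization integral gives ⟨x²⟩ = 3·b^2/11.
With b = 6.286, ⟨x^2⟩ = 10.776.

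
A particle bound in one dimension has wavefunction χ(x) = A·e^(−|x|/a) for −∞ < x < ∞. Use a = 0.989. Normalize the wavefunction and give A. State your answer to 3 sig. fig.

A ≈ 1.01

We need A² ∫|f|² dx = 1, taking the integral from −∞ to ∞.
Recall ∫₀^∞ x^m e^(−x/β) dx = m!·β^(m+1), ∫|χ|² dx = A²·(a).
Plugging in a = 0.989 yields A = 1.006.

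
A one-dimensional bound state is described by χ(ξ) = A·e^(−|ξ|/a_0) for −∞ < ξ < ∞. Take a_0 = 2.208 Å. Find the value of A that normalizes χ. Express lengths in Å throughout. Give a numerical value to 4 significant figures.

Require ∫ |χ|² dξ = 1 over the whole domain.
Using ∫₀^∞ ξⁿ e^(−αξ) dξ = n!/αⁿ⁺¹, the integral (without the A² prefactor) comes out to a_0.
Setting this equal to 1 gives A² = 1/(a_0).
Plugging in a_0 = 2.208 yields A = 0.67298.

A ≈ 0.6730 Å^(-1/2)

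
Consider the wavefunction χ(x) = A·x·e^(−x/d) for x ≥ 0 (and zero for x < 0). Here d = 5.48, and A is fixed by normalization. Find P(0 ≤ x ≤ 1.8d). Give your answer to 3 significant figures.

P ≈ 0.697

The probability is P = ∫ |χ|² dx over [0, 1.8d].
With A² fixed by ∫|χ|² = 1, i.e. A² = (d^3/4)^(−1), substitute and integrate.
In terms of u = x/d (A² and the length scale cancel between numerator and denominator), P = [∫_{0}^{1.8} u^2·e^(-2·u) du] / [∫_{0}^{∞} u^2·e^(-2·u) du].
Using ∫ u^2·e^(-2·u) du = -(2·u^2 + 2·u + 1)·e^(-2·u)/4, the numerator is 1/4 - 277·e^(-18/5)/100 and the denominator is 1/4.
This works out to P = 0.6973.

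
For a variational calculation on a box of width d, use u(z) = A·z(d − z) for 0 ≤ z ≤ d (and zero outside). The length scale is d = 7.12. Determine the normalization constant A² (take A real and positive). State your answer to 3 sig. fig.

We need A² ∫|f|² dz = 1, taking the integral from 0 to d.
Expanding the polynomial and integrating term by term, ∫|u|² dz = A²·(d^5/30).
Setting this equal to 1 gives A² = 1/(d^5/30).
Substituting d = 7.12 gives A² = 0.001640, so A = 0.04049.

A^2 ≈ 0.00164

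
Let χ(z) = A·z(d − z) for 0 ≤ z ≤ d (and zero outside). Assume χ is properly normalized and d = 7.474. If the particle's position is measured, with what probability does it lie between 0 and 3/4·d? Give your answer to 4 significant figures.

|χ|² is the probability density, so P = ∫_{0}^{3/4·d} |χ|² dz.
The normalization integral ∫|χ|²dz over the whole domain equals d^5/30·A², and A² cancels in the ratio.
Substituting u = z/d, A² and the length scale cancel in the ratio: P = ∫_{0}^{3/4} u^2·(1 - u)^2 du / ∫_{0}^{1} u^2·(1 - u)^2 du.
An antiderivative of u^2·(1 - u)^2 is u^3·(6·u^2 - 15·u + 10)/30; evaluating from 0 to 3/4 gives 153/5120, while the full integral is 1/30.
Evaluating gives P = 459/512.

P ≈ 0.8965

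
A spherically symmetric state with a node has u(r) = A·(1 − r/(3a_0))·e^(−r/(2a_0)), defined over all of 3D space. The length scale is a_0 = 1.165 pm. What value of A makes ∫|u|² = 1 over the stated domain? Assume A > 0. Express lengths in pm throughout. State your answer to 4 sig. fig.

Normalization requires ∫|u|² 4πr² dr = 1, integrated from 0 to ∞.
The angular integral contributes 4π, leaving ∫₀^∞ r²|u|² dr.
The integral (without the A² prefactor) comes out to 8·π·a_0^3/3.
So A² = (8·π·a_0^3/3)^(−1).
Substituting a_0 = 1.165 gives A² = 0.075492, so A = 0.27476.

A ≈ 0.2748 pm^(-3/2)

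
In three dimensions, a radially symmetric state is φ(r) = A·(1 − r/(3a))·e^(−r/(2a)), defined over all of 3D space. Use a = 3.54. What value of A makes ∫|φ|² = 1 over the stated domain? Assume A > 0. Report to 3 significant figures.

A ≈ 0.0519

We need A² ∫|f|² 4πr² dr = 1, taking the integral from 0 to ∞.
The angular integral contributes 4π, leaving ∫₀^∞ r²|φ|² dr.
With ∫₀^∞ r^4 e^(−αr) dr = 4!/α^5, ∫|φ|² 4πr² dr = A²·(8·π·a^3/3).
Hence A² = 1/[8·π·a^3/3].
With a = 3.54: A² = 0.002691 and A = 0.05187.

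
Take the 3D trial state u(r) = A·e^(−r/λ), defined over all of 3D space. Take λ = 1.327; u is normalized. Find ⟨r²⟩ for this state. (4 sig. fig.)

⟨r²⟩ = ∫ r^2 |u|² 4πr² dr over the full domain.
Recall ∫₀^∞ r^m e^(−r/β) dr = m!·β^(m+1), since the A² factors cancel between numerator and denominator, ⟨r²⟩ = 3·λ^2.
Putting λ = 1.327 gives 5.2828.

⟨r^2⟩ ≈ 5.283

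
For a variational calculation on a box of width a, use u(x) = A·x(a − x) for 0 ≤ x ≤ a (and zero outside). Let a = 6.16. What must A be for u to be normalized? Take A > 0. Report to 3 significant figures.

A ≈ 0.0582

Normalization requires ∫|u|² dx = 1, integrated from 0 to a.
Expanding the polynomial and integrating term by term, ∫|u|² dx = A²·(a^5/30).
Hence A² = 1/[a^5/30].
With a = 6.16: A² = 0.003382 and A = 0.05816.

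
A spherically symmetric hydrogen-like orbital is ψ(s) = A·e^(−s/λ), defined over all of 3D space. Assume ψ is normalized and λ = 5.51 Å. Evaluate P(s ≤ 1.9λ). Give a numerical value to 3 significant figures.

P = ∫ |ψ|² 4πs² ds over s ≤ 1.9λ.
A² is fixed by ∫₀^∞ 4πs²|ψ|² ds = 1, i.e. A² = (π·λ^3)^(−1).
In terms of u = s/λ (A², 4π and the length scale all cancel between numerator and denominator), P = [∫_{0}^{1.9} u^2·e^(-2·u) du] / [∫_{0}^{∞} u^2·e^(-2·u) du].
Using ∫ u^2·e^(-2·u) du = -(2·u^2 + 2·u + 1)·e^(-2·u)/4, the numerator is 1/4 - 601·e^(-19/5)/200 and the denominator is 1/4.
The region integral divided by the full integral gives P = 0.7311.

P ≈ 0.731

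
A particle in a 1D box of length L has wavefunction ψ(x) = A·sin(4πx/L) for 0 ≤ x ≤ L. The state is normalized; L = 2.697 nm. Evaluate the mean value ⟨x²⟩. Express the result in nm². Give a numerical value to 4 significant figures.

⟨x^2⟩ ≈ 2.402 nm^2

⟨x²⟩ = ∫ x^2 |ψ|² dx over the full domain.
Using sin²θ = (1 − cos 2θ)/2, the ratio of the moment integral to the normalization integral gives ⟨x²⟩ = -L^2/(32·π^2) + L^2/3.
With L = 2.697, ⟨x^2⟩ = 2.4016.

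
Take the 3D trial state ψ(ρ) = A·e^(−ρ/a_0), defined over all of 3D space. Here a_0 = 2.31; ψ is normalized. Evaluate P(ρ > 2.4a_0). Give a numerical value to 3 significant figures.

P ≈ 0.143

P = ∫ |ψ|² 4πρ² dρ over ρ > 2.4a_0.
Normalization gives A² = 1/(π·a_0^3).
Let u = ρ/a_0; then A², 4π and the length scale all cancel, so P = ∫_{2.4}^{∞} u^2·e^(-2·u) du ÷ ∫_{0}^{∞} u^2·e^(-2·u) du.
Using ∫ u^2·e^(-2·u) du = -(2·u^2 + 2·u + 1)·e^(-2·u)/4, the numerator is 433·e^(-24/5)/100 and the denominator is 1/4.
Taking the ratio yields P = 0.1425.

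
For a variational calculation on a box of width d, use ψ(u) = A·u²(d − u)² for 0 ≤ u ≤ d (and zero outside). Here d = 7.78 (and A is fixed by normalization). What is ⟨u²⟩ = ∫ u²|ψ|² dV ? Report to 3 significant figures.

⟨u^2⟩ ≈ 16.5

The expectation value is the |ψ|²-weighted average of u^2: ∫ u^2|ψ|² du.
Expanding the polynomial and integrating term by term, since the A² factors cancel between numerator and denominator, ⟨u²⟩ = 3·d^2/11.
With d = 7.78, ⟨u^2⟩ = 16.51.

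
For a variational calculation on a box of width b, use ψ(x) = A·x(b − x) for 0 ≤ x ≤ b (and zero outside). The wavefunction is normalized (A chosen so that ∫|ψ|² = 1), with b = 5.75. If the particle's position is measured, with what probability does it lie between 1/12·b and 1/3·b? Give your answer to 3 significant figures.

The probability is P = ∫ |ψ|² dx over [1/12·b, 1/3·b].
With A² fixed by ∫|ψ|² = 1, i.e. A² = (b^5/30)^(−1), substitute and integrate.
Substituting u = x/b, A² and the length scale cancel in the ratio: P = ∫_{1/12}^{1/3} u^2·(1 - u)^2 du / ∫_{0}^{1} u^2·(1 - u)^2 du.
Using ∫ u^2·(1 - u)^2 du = u^3·(6·u^2 - 15·u + 10)/30, the numerator is ≈ 0.0068263 and the denominator is 1/30.
Evaluating gives P = 0.2048.

P ≈ 0.205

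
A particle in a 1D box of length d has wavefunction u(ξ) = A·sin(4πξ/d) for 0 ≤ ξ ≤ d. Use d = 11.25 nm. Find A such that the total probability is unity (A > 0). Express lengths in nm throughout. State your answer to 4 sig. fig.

A ≈ 0.4216 nm^(-1/2)

Require ∫ |u|² dξ = 1 over the whole domain.
With u = A·sin(4πξ/d), the integral evaluates to A²·[d/2].
Hence A² = 1/[d/2].
Substituting d = 11.25 gives A² = 0.17778, so A = 0.42164.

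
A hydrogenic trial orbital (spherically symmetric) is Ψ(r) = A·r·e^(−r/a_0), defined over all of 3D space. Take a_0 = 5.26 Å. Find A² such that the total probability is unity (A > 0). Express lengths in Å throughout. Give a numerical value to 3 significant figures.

Normalization requires ∫|Ψ|² 4πr² dr = 1, integrated from 0 to ∞.
The integral (without the A² prefactor) comes out to 3·π·a_0^5.
So A² = (3·π·a_0^5)^(−1).
With a_0 = 5.26: A² = 0.00002635 and A = 0.005133.

A^2 ≈ 0.0000264 Å^(-5)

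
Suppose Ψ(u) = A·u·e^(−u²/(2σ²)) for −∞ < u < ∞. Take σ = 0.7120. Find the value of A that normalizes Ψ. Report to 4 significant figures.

A ≈ 1.768

We need A² ∫|f|² du = 1, taking the integral from −∞ to ∞.
Differentiating ∫e^(−αu²) du = √(π/α) under α to get the higher moments, the integral (without the A² prefactor) comes out to √(π)·σ^3/2.
Setting this equal to 1 gives A² = 1/(√(π)·σ^3/2).
Substituting σ = 0.7120 gives A² = 3.1262, so A = 1.7681.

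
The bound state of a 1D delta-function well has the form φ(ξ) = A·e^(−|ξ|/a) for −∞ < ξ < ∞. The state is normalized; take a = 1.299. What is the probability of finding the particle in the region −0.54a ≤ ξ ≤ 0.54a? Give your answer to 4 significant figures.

P ≈ 0.6604

The probability is P = ∫ |φ|² dξ over [−0.54a, 0.54a].
Since A² = 1/(a), this is the region integral divided by the full normalization integral.
By symmetry take twice the ξ ≥ 0 contribution in numerator and denominator; the 2's cancel. In terms of u = ξ/a (A² and the length scale cancel between numerator and denominator), P = [∫_{0}^{0.54} e^(-2·u) du] / [∫_{0}^{∞} e^(-2·u) du].
Using ∫ e^(-2·u) du = -e^(-2·u)/2, the numerator is 1/2 - e^(-27/25)/2 and the denominator is 1/2.
Evaluating gives P = 0.66040.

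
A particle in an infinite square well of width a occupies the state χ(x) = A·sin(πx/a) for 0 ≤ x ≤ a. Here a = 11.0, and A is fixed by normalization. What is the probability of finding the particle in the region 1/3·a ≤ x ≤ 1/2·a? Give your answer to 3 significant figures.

P ≈ 0.304

P = ∫_{1/3·a}^{1/2·a} |χ(x)|² dx.
Since A² = 1/(a/2), this is the region integral divided by the full normalization integral.
In terms of u = x/a (A² and the length scale cancel between numerator and denominator), P = [∫_{1/3}^{1/2} sin(π·u)^2 du] / [∫_{0}^{1} sin(π·u)^2 du].
Using ∫ sin(π·u)^2 du = u/2 - sin(2·π·u)/(4·π), the numerator is √(3)/(8·π) + 1/12 and the denominator is 1/2.
This works out to P = (√(3)/4 + π/6)/π.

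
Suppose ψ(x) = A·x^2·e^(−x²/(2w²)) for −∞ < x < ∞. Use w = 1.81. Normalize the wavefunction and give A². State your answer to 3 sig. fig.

Require ∫ |ψ|² dx = 1 over the whole domain.
Differentiating ∫e^(−αx²) dx = √(π/α) under α to get the higher moments, with ψ = A·x^2·e^(−x²/(2w²)), the integral evaluates to A²·[3·√(π)·w^5/4].
Hence A² = 1/[3·√(π)·w^5/4].
With w = 1.81: A² = 0.03872 and A = 0.1968.

A^2 ≈ 0.0387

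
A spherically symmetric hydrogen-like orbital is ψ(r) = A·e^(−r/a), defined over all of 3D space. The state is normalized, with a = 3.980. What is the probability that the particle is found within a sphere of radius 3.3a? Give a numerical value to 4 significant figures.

Integrate the radial probability density 4πr²|ψ|² over r ≤ 3.3a.
Normalization gives A² = 1/(π·a^3).
Substituting u = r/a, A², 4π and the length scale all cancel in the ratio: P = ∫_{0}^{3.3} u^2·e^(-2·u) du / ∫_{0}^{∞} u^2·e^(-2·u) du.
An antiderivative of u^2·e^(-2·u) is -(2·u^2 + 2·u + 1)·e^(-2·u)/4; evaluating from 0 to 3.3 gives 1/4 - 1469·e^(-33/5)/200, while the full integral is 1/4.
This evaluates to P = 0.96003.

P ≈ 0.9600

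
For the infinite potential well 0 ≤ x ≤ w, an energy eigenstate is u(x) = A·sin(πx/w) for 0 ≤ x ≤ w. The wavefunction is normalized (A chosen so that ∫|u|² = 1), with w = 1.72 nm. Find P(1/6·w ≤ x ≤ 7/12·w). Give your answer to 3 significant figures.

P ≈ 0.634

|u|² is the probability density, so P = ∫_{1/6·w}^{7/12·w} |u|² dx.
Since A² = 1/(w/2), this is the region integral divided by the full normalization integral.
Let t = x/w; then A² and the length scale cancel, so P = ∫_{1/6}^{7/12} sin(π·t)^2 dt ÷ ∫_{0}^{1} sin(π·t)^2 dt.
With ∫ sin(π·t)^2 dt = t/2 - sin(2·π·t)/(4·π) + C, the region integral is 1/(8·π) + √(3)/(8·π) + 5/24 and the full one is 1/2.
Taking the ratio, P = (3 + 3·√(3) + 5·π)/(12·π).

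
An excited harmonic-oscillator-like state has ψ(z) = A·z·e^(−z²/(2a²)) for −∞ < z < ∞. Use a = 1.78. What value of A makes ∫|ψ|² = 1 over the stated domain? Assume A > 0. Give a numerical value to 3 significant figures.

Normalization requires ∫|ψ|² dz = 1, integrated from −∞ to ∞.
With ∫_{−∞}^{∞} z^(2m) e^(−αz²) dz = (2m−1)!!·√π / (2^m α^(m+1/2)), carrying out the integral gives A² · √(π)·a^3/2.
Setting this equal to 1 gives A² = 1/(√(π)·a^3/2).
Plugging in a = 1.78 yields A = 0.4473.

A ≈ 0.447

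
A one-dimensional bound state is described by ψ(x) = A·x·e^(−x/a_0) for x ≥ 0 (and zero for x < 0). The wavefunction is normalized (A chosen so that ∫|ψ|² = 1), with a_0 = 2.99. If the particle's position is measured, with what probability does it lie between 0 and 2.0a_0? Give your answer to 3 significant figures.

P = ∫_{0}^{2.0a_0} |ψ(x)|² dx.
With A² fixed by ∫|ψ|² = 1, i.e. A² = (a_0^3/4)^(−1), substitute and integrate.
In terms of u = x/a_0 (A² and the length scale cancel between numerator and denominator), P = [∫_{0}^{2.0} u^2·e^(-2·u) du] / [∫_{0}^{∞} u^2·e^(-2·u) du].
An antiderivative of u^2·e^(-2·u) is -(2·u^2 + 2·u + 1)·e^(-2·u)/4; evaluating from 0 to 2.0 gives 1/4 - 13·e^(-4)/4, while the full integral is 1/4.
Taking the ratio, P = 0.7619.

P ≈ 0.762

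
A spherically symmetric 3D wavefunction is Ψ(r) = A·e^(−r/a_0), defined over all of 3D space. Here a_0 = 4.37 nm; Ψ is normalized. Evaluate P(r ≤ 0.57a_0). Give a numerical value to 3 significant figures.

With dV = 4πr²dr, the probability is ∫|Ψ|² dV over r ≤ 0.57a_0.
A² is fixed by ∫₀^∞ 4πr²|Ψ|² dr = 1, i.e. A² = (π·a_0^3)^(−1).
In terms of u = r/a_0 (A², 4π and the length scale all cancel between numerator and denominator), P = [∫_{0}^{0.57} u^2·e^(-2·u) du] / [∫_{0}^{∞} u^2·e^(-2·u) du].
With ∫ u^2·e^(-2·u) du = -(2·u^2 + 2·u + 1)·e^(-2·u)/4 + C, the region integral is ≈ 0.026942 and the full one is 1/4.
Taking the ratio yields P = 0.1078.

P ≈ 0.108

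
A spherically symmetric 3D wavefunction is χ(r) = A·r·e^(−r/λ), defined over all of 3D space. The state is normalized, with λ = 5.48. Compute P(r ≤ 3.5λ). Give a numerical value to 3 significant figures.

Integrate the radial probability density 4πr²|χ|² over r ≤ 3.5λ.
A² is fixed by ∫₀^∞ 4πr²|χ|² dr = 1, i.e. A² = (3·π·λ^5)^(−1).
In terms of u = r/λ (A², 4π and the length scale all cancel between numerator and denominator), P = [∫_{0}^{3.5} u^4·e^(-2·u) du] / [∫_{0}^{∞} u^4·e^(-2·u) du].
Using ∫ u^4·e^(-2·u) du = -(u^4/2 + u^3 + 3·u^2/2 + 3·u/2 + 3/4)·e^(-2·u), the numerator is 3/4 - 4553·e^(-7)/32 and the denominator is 3/4.
Taking the ratio yields P = 0.8270.

P ≈ 0.827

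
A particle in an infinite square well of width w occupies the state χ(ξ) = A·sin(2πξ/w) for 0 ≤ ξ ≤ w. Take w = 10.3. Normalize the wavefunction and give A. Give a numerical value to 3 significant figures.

A ≈ 0.441

The normalization condition is ∫|χ|² dξ = 1 from 0 to w.
Using sin²θ = (1 − cos 2θ)/2, carrying out the integral gives A² · w/2.
Setting this equal to 1 gives A² = 1/(w/2).
Plugging in w = 10.3 yields A = 0.4407.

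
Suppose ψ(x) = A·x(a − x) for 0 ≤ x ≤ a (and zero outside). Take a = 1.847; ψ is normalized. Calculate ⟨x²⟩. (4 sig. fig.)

⟨x^2⟩ ≈ 0.9747

By definition ⟨x²⟩ = ∫ x^2 |ψ(x)|² dx.
Expanding the polynomial and integrating term by term, evaluating both integrals, ⟨x²⟩ = 2·a^2/7.
With a = 1.847, ⟨x^2⟩ = 0.97469.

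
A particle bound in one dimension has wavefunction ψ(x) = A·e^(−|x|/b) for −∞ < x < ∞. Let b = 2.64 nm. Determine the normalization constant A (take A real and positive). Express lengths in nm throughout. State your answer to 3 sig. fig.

Require ∫ |ψ|² dx = 1 over the whole domain.
The integral (without the A² prefactor) comes out to b.
With b = 2.64: A² = 0.3788 and A = 0.6155.

A ≈ 0.615 nm^(-1/2)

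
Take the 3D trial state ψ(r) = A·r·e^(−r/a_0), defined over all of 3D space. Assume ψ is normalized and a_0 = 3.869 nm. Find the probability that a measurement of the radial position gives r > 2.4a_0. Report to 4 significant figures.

P ≈ 0.4763

P = ∫ |ψ|² 4πr² dr over r > 2.4a_0.
A² is fixed by ∫₀^∞ 4πr²|ψ|² dr = 1, i.e. A² = (3·π·a_0^5)^(−1).
Let u = r/a_0; then A², 4π and the length scale all cancel, so P = ∫_{2.4}^{∞} u^4·e^(-2·u) du ÷ ∫_{0}^{∞} u^4·e^(-2·u) du.
Using ∫ u^4·e^(-2·u) du = -(u^4/2 + u^3 + 3·u^2/2 + 3·u/2 + 3/4)·e^(-2·u), the numerator is ≈ 0.357194 and the denominator is 3/4.
Taking the ratio yields P = 0.47626.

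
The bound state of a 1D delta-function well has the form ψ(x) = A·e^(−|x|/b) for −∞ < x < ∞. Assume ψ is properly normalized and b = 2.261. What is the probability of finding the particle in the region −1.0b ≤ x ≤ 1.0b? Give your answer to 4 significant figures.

P ≈ 0.8647

The probability is P = ∫ |ψ|² dx over [−1.0b, 1.0b].
Since A² = 1/(b), this is the region integral divided by the full normalization integral.
Both integrals are even about x = 0, so only the x ≥ 0 halves are needed (the factors of 2 cancel). In terms of u = x/b (A² and the length scale cancel between numerator and denominator), P = [∫_{0}^{1.0} e^(-2·u) du] / [∫_{0}^{∞} e^(-2·u) du].
Using ∫ e^(-2·u) du = -e^(-2·u)/2, the numerator is 1/2 - e^(-2)/2 and the denominator is 1/2.
The result is P = 0.86466.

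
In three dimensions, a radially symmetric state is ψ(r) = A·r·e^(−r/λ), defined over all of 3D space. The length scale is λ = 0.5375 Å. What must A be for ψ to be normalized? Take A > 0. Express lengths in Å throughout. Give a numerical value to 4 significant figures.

A ≈ 1.538 Å^(-5/2)

We need A² ∫|f|² 4πr² dr = 1, taking the integral from 0 to ∞.
(Spherical symmetry: dV = 4πr² dr.)
∫|ψ|² 4πr² dr = A²·(3·π·λ^5).
So A² = (3·π·λ^5)^(−1).
With λ = 0.5375: A² = 2.3650 and A = 1.5379.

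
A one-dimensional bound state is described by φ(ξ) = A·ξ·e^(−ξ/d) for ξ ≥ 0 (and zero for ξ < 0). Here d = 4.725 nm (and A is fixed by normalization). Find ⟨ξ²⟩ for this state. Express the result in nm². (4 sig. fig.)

⟨ξ^2⟩ ≈ 66.98 nm^2

The expectation value is the |φ|²-weighted average of ξ^2: ∫ ξ^2|φ|² dξ.
The ratio of the moment integral to the normalization integral gives ⟨ξ²⟩ = 3·d^2.
With d = 4.725, ⟨ξ^2⟩ = 66.977.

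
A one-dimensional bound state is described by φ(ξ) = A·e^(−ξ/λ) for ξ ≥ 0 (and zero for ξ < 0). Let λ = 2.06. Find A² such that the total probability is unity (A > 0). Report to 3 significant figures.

A^2 ≈ 0.971

We need A² ∫|f|² dξ = 1, taking the integral from 0 to ∞.
Using ∫₀^∞ ξⁿ e^(−αξ) dξ = n!/αⁿ⁺¹, with φ = A·e^(−ξ/λ), the integral evaluates to A²·[λ/2].
Setting this equal to 1 gives A² = 1/(λ/2).
Plugging in λ = 2.06 yields A = 0.9853.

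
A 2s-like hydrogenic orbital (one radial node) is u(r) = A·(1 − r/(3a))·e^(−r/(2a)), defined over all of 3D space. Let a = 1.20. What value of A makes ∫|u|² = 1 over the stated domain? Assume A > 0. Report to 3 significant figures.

The normalization condition is ∫|u|² 4πr² dr = 1 from 0 to ∞.
In 3D with spherical symmetry the volume element is 4πr² dr.
Recall ∫₀^∞ r^m e^(−r/β) dr = m!·β^(m+1), ∫|u|² 4πr² dr = A²·(8·π·a^3/3).
So A² = (8·π·a^3/3)^(−1).
Plugging in a = 1.20 yields A = 0.2628.

A ≈ 0.263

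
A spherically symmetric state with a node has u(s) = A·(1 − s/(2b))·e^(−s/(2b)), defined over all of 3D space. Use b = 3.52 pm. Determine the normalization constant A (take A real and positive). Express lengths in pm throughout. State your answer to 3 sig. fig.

A ≈ 0.0302 pm^(-3/2)

The normalization condition is ∫|u|² 4πs² ds = 1 from 0 to ∞.
In 3D with spherical symmetry the volume element is 4πs² ds.
With ∫₀^∞ s^4 e^(−αs) ds = 4!/α^5, ∫|u|² 4πs² ds = A²·(8·π·b^3).
Plugging in b = 3.52 yields A = 0.03020.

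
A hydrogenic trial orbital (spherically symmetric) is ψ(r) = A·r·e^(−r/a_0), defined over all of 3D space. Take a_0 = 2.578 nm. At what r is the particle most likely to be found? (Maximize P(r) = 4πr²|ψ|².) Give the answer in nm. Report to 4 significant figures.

r ≈ 5.156 nm

The maximum of P(r) = 4πr²|ψ|² occurs where its derivative vanishes.
Solving yields r = 2·a_0.
With a_0 = 2.578, the most probable radial distance is 5.1560 nm.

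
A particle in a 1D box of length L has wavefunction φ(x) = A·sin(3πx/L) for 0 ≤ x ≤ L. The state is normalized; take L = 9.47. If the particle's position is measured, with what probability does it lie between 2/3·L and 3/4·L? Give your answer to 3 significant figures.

P ≈ 0.0303

The probability is P = ∫ |φ|² dx over [2/3·L, 3/4·L].
With A² fixed by ∫|φ|² = 1, i.e. A² = (L/2)^(−1), substitute and integrate.
Substituting u = x/L, A² and the length scale cancel in the ratio: P = ∫_{2/3}^{3/4} sin(3·π·u)^2 du / ∫_{0}^{1} sin(3·π·u)^2 du.
Using ∫ sin(3·π·u)^2 du = u/2 - sin(6·π·u)/(12·π), the numerator is 1/24 - 1/(12·π) and the denominator is 1/2.
Evaluating gives P = (-2 + π)/(12·π).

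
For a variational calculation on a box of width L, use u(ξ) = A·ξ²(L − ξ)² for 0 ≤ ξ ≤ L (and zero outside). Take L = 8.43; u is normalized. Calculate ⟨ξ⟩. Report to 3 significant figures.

⟨ξ⟩ = ∫ ξ |u|² dξ over the full domain.
Expanding the polynomial and integrating term by term, evaluating both integrals, ⟨ξ⟩ = L/2.
Putting L = 8.43 gives 4.215.

⟨ξ⟩ ≈ 4.22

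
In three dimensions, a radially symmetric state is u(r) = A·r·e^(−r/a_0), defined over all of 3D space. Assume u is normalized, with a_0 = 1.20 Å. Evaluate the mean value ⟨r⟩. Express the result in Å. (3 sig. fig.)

⟨r⟩ ≈ 3.00 Å

The expectation value is the |u|²-weighted average of r: ∫ r|u|² 4πr² dr.
Recall ∫₀^∞ r^m e^(−r/β) dr = m!·β^(m+1), the ratio of the moment integral to the normalization integral gives ⟨r⟩ = 5·a_0/2.
With a_0 = 1.20, ⟨r⟩ = 3.000.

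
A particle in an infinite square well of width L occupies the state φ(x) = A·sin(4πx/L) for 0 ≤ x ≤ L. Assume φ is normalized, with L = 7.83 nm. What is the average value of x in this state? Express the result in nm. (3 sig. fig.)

⟨x⟩ ≈ 3.92 nm

⟨x⟩ = ∫ x |φ|² dx over the full domain.
The ratio of the moment integral to the normalization integral gives ⟨x⟩ = L/2.
With L = 7.83, ⟨x⟩ = 3.915.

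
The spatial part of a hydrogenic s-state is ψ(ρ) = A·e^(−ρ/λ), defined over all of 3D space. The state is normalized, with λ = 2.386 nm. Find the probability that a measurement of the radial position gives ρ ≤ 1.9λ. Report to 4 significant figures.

Integrate the radial probability density 4πρ²|ψ|² over ρ ≤ 1.9λ.
Normalization gives A² = 1/(π·λ^3).
Let u = ρ/λ; then A², 4π and the length scale all cancel, so P = ∫_{0}^{1.9} u^2·e^(-2·u) du ÷ ∫_{0}^{∞} u^2·e^(-2·u) du.
An antiderivative of u^2·e^(-2·u) is -(2·u^2 + 2·u + 1)·e^(-2·u)/4; evaluating from 0 to 1.9 gives 1/4 - 601·e^(-19/5)/200, while the full integral is 1/4.
This evaluates to P = 0.73110.

P ≈ 0.7311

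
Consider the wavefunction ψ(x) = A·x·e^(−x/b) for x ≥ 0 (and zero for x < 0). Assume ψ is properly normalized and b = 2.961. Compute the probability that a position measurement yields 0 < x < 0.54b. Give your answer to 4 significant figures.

P = ∫_{0}^{0.54b} |ψ(x)|² dx.
Since A² = 1/(b^3/4), this is the region integral divided by the full normalization integral.
Substituting u = x/b, A² and the length scale cancel in the ratio: P = ∫_{0}^{0.54} u^2·e^(-2·u) du / ∫_{0}^{∞} u^2·e^(-2·u) du.
Using ∫ u^2·e^(-2·u) du = -(2·u^2 + 2·u + 1)·e^(-2·u)/4, the numerator is 1/4 - 3329·e^(-27/25)/5000 and the denominator is 1/4.
Evaluating gives P = 0.095589.

P ≈ 0.09559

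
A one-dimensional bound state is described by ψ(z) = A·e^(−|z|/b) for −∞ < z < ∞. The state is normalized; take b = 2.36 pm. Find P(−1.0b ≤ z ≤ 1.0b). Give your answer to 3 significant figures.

|ψ|² is the probability density, so P = ∫_{−1.0b}^{1.0b} |ψ|² dz.
With A² fixed by ∫|ψ|² = 1, i.e. A² = (b)^(−1), substitute and integrate.
Both integrals are even about z = 0, so only the z ≥ 0 halves are needed (the factors of 2 cancel). Substituting u = z/b, A² and the length scale cancel in the ratio: P = ∫_{0}^{1.0} e^(-2·u) du / ∫_{0}^{∞} e^(-2·u) du.
An antiderivative of e^(-2·u) is -e^(-2·u)/2; evaluating from 0 to 1.0 gives 1/2 - e^(-2)/2, while the full integral is 1/2.
Evaluating gives P = 0.8647.

P ≈ 0.865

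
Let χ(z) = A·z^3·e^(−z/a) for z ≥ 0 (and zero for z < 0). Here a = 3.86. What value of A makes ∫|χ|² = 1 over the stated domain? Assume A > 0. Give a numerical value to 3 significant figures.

A ≈ 0.00373

Normalization requires ∫|χ|² dz = 1, integrated from 0 to ∞.
∫|χ|² dz = A²·(45·a^7/8).
Plugging in a = 3.86 yields A = 0.003731.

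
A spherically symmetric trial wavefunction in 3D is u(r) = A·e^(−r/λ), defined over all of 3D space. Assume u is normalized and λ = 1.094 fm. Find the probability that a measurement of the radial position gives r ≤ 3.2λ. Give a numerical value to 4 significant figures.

With dV = 4πr²dr, the probability is ∫|u|² dV over r ≤ 3.2λ.
Normalization gives A² = 1/(π·λ^3).
Let t = r/λ; then A², 4π and the length scale all cancel, so P = ∫_{0}^{3.2} t^2·e^(-2·t) dt ÷ ∫_{0}^{∞} t^2·e^(-2·t) dt.
Using ∫ t^2·e^(-2·t) dt = -(2·t^2 + 2·t + 1)·e^(-2·t)/4, the numerator is 1/4 - 697·e^(-32/5)/100 and the denominator is 1/4.
This evaluates to P = 0.95368.

P ≈ 0.9537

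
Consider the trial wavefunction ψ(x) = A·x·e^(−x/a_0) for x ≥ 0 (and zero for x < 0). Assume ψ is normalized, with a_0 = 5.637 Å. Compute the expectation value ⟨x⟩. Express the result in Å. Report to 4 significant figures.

The expectation value is the |ψ|²-weighted average of x: ∫ x|ψ|² dx.
Recall ∫₀^∞ x^m e^(−x/β) dx = m!·β^(m+1), the ratio of the moment integral to the normalization integral gives ⟨x⟩ = 3·a_0/2.
With a_0 = 5.637, ⟨x⟩ = 8.4555.

⟨x⟩ ≈ 8.456 Å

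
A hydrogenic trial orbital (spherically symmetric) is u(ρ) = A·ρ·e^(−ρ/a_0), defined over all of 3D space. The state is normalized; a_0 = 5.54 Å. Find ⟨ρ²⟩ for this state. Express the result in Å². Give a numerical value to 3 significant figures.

⟨ρ^2⟩ ≈ 230 Å^2

⟨ρ²⟩ = ∫ ρ^2 |u|² 4πρ² dρ over the full domain.
The ratio of the moment integral to the normalization integral gives ⟨ρ²⟩ = 15·a_0^2/2.
Putting a_0 = 5.54 gives 230.2.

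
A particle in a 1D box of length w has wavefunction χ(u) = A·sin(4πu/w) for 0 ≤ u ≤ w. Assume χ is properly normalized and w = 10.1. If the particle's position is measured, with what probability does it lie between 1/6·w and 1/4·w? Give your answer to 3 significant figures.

P ≈ 0.0489

|χ|² is the probability density, so P = ∫_{1/6·w}^{1/4·w} |χ|² du.
The normalization integral ∫|χ|²du over the whole domain equals w/2·A², and A² cancels in the ratio.
In terms of t = u/w (A² and the length scale cancel between numerator and denominator), P = [∫_{1/6}^{1/4} sin(4·π·t)^2 dt] / [∫_{0}^{1} sin(4·π·t)^2 dt].
An antiderivative of sin(4·π·t)^2 is t/2 - sin(4·π·t)·cos(4·π·t)/(8·π); evaluating from 1/6 to 1/4 gives -√(3)/(32·π) + 1/24, while the full integral is 1/2.
This works out to P = (-√(3)/16 + π/12)/π.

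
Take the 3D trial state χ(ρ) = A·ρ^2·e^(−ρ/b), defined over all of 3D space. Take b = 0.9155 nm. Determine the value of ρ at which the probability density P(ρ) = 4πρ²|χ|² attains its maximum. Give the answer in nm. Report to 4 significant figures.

ρ ≈ 2.747 nm

Differentiate P(ρ) = 4πρ²|χ|² with respect to ρ and set to zero.
Solving yields ρ = 3·b.
With b = 0.9155, the most probable radial distance is 2.7465 nm.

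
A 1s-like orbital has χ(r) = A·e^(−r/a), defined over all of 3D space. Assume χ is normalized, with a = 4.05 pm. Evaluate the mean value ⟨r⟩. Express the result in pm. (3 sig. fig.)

⟨r⟩ = ∫ r |χ|² 4πr² dr over the full domain.
The ratio of the moment integral to the normalization integral gives ⟨r⟩ = 3·a/2.
Putting a = 4.05 gives 6.075.

⟨r⟩ ≈ 6.08 pm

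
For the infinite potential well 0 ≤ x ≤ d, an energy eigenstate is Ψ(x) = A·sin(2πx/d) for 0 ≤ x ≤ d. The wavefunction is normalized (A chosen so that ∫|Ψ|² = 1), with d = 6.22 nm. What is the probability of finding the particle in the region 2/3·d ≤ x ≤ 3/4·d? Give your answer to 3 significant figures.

The probability is P = ∫ |Ψ|² dx over [2/3·d, 3/4·d].
Since A² = 1/(d/2), this is the region integral divided by the full normalization integral.
In terms of u = x/d (A² and the length scale cancel between numerator and denominator), P = [∫_{2/3}^{3/4} sin(2·π·u)^2 du] / [∫_{0}^{1} sin(2·π·u)^2 du].
With ∫ sin(2·π·u)^2 du = u/2 - sin(4·π·u)/(8·π) + C, the region integral is √(3)/(16·π) + 1/24 and the full one is 1/2.
Evaluating gives P = (√(3)/8 + π/12)/π.

P ≈ 0.152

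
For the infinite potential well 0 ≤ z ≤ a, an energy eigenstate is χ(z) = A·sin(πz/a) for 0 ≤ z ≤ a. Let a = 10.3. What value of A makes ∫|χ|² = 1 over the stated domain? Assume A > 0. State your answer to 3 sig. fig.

Normalization requires ∫|χ|² dz = 1, integrated from 0 to a.
The integral (without the A² prefactor) comes out to a/2.
So A² = (a/2)^(−1).
Substituting a = 10.3 gives A² = 0.1942, so A = 0.4407.

A ≈ 0.441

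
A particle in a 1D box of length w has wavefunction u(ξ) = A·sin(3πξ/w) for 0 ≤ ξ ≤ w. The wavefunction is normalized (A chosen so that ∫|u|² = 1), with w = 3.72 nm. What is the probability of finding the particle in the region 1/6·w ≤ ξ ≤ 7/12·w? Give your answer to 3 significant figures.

The probability is P = ∫ |u|² dξ over [1/6·w, 7/12·w].
The normalization integral ∫|u|²dξ over the whole domain equals w/2·A², and A² cancels in the ratio.
In terms of t = ξ/w (A² and the length scale cancel between numerator and denominator), P = [∫_{1/6}^{7/12} sin(3·π·t)^2 dt] / [∫_{0}^{1} sin(3·π·t)^2 dt].
Using ∫ sin(3·π·t)^2 dt = t/2 - sin(6·π·t)/(12·π), the numerator is 1/(12·π) + 5/24 and the denominator is 1/2.
Taking the ratio, P = (2 + 5·π)/(12·π).

P ≈ 0.470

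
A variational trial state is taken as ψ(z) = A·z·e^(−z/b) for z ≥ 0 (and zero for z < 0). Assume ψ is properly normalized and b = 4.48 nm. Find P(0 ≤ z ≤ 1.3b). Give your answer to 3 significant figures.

P ≈ 0.482

|ψ|² is the probability density, so P = ∫_{0}^{1.3b} |ψ|² dz.
The normalization integral ∫|ψ|²dz over the whole domain equals b^3/4·A², and A² cancels in the ratio.
Substituting u = z/b, A² and the length scale cancel in the ratio: P = ∫_{0}^{1.3} u^2·e^(-2·u) du / ∫_{0}^{∞} u^2·e^(-2·u) du.
An antiderivative of u^2·e^(-2·u) is -(2·u^2 + 2·u + 1)·e^(-2·u)/4; evaluating from 0 to 1.3 gives 1/4 - 349·e^(-13/5)/200, while the full integral is 1/4.
This works out to P = 0.4816.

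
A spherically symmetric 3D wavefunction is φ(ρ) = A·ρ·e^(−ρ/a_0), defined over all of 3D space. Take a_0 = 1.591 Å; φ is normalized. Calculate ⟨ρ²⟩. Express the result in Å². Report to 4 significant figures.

The expectation value is the |φ|²-weighted average of ρ^2: ∫ ρ^2|φ|² 4πρ² dρ.
Recall ∫₀^∞ ρ^m e^(−ρ/β) dρ = m!·β^(m+1), evaluating both integrals, ⟨ρ²⟩ = 15·a_0^2/2.
Putting a_0 = 1.591 gives 18.985.

⟨ρ^2⟩ ≈ 18.98 Å^2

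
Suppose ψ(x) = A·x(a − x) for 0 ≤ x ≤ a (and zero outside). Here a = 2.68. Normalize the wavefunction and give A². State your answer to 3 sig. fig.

We need A² ∫|f|² dx = 1, taking the integral from 0 to a.
Expanding the polynomial and integrating term by term, carrying out the integral gives A² · a^5/30.
Plugging in a = 2.68 yields A = 0.4658.

A^2 ≈ 0.217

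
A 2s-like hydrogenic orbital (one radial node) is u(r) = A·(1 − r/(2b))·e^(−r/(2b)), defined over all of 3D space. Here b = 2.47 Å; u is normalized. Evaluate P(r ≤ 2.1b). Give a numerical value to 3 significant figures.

With dV = 4πr²dr, the probability is ∫|u|² dV over r ≤ 2.1b.
The full normalization integral is A²·[8·π·b^3] = 1, fixing A².
Let t = r/b; then A², 4π and the length scale all cancel, so P = ∫_{0}^{2.1} t^2·(1 - t/2)^2·e^(-t) dt ÷ ∫_{0}^{∞} t^2·(1 - t/2)^2·e^(-t) dt.
An antiderivative of t^2·(1 - t/2)^2·e^(-t) is -(t^4/4 + t^2 + 2·t + 2)·e^(-t); evaluating from 0 to 2.1 gives ≈ 0.10535, while the full integral is 2.
Taking the ratio yields P = 0.05268.

P ≈ 0.0527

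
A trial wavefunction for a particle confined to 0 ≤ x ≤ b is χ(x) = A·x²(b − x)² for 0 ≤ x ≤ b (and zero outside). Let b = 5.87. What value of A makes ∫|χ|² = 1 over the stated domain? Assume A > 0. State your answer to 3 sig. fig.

A ≈ 0.00873

We need A² ∫|f|² dx = 1, taking the integral from 0 to b.
Carrying out the integral gives A² · b^9/630.
Hence A² = 1/[b^9/630].
Substituting b = 5.87 gives A² = 0.00007614, so A = 0.008726.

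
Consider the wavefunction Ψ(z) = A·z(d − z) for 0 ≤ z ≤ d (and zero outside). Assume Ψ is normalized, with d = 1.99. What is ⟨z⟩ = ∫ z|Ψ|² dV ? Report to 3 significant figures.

⟨z⟩ = ∫ z |Ψ|² dz over the full domain.
Evaluating both integrals, ⟨z⟩ = d/2.
With d = 1.99, ⟨z⟩ = 0.9950.

⟨z⟩ ≈ 0.995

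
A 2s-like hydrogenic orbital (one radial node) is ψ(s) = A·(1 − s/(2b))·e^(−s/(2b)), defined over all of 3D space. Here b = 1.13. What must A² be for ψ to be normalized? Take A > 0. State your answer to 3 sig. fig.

A^2 ≈ 0.0276

Require ∫ |ψ|² 4πs² ds = 1 over the whole domain.
In 3D with spherical symmetry the volume element is 4πs² ds.
Using ∫₀^∞ sⁿ e^(−αs) ds = n!/αⁿ⁺¹, the integral (without the A² prefactor) comes out to 8·π·b^3.
Substituting b = 1.13 gives A² = 0.02758, so A = 0.1661.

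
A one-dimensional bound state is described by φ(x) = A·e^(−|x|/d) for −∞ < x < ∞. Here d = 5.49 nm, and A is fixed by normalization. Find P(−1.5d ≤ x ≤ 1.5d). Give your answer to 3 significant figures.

P ≈ 0.950

|φ|² is the probability density, so P = ∫_{−1.5d}^{1.5d} |φ|² dx.
With A² fixed by ∫|φ|² = 1, i.e. A² = (d)^(−1), substitute and integrate.
Both integrals are even about x = 0, so only the x ≥ 0 halves are needed (the factors of 2 cancel). In terms of u = x/d (A² and the length scale cancel between numerator and denominator), P = [∫_{0}^{1.5} e^(-2·u) du] / [∫_{0}^{∞} e^(-2·u) du].
Using ∫ e^(-2·u) du = -e^(-2·u)/2, the numerator is 1/2 - e^(-3)/2 and the denominator is 1/2.
This works out to P = 0.9502.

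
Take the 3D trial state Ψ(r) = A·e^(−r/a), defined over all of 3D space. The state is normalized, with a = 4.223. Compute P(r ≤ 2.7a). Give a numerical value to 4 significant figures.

Integrate the radial probability density 4πr²|Ψ|² over r ≤ 2.7a.
Normalization gives A² = 1/(π·a^3).
Substituting u = r/a, A², 4π and the length scale all cancel in the ratio: P = ∫_{0}^{2.7} u^2·e^(-2·u) du / ∫_{0}^{∞} u^2·e^(-2·u) du.
With ∫ u^2·e^(-2·u) du = -(2·u^2 + 2·u + 1)·e^(-2·u)/4 + C, the region integral is 1/4 - 1049·e^(-27/5)/200 and the full one is 1/4.
Taking the ratio yields P = 0.90524.

P ≈ 0.9052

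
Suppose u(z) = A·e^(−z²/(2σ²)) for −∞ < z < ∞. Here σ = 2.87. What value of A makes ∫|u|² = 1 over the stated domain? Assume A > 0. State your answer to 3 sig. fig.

A ≈ 0.443

Require ∫ |u|² dz = 1 over the whole domain.
Using the Gaussian integral ∫_{−∞}^{∞} e^(−αz²) dz = √(π/α), the integral (without the A² prefactor) comes out to √(π)·σ.
Setting this equal to 1 gives A² = 1/(√(π)·σ).
Substituting σ = 2.87 gives A² = 0.1966, so A = 0.4434.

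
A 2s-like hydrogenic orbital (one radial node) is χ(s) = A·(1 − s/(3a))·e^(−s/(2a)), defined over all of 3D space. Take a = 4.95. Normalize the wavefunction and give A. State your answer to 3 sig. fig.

A ≈ 0.0314

The normalization condition is ∫|χ|² 4πs² ds = 1 from 0 to ∞.
Recall ∫₀^∞ s^m e^(−s/β) ds = m!·β^(m+1), the integral (without the A² prefactor) comes out to 8·π·a^3/3.
Setting this equal to 1 gives A² = 1/(8·π·a^3/3).
Plugging in a = 4.95 yields A = 0.03137.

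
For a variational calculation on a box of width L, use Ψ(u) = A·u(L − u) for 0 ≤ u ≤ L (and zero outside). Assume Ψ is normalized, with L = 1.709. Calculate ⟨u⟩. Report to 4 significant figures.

The expectation value is the |Ψ|²-weighted average of u: ∫ u|Ψ|² du.
Since the A² factors cancel between numerator and denominator, ⟨u⟩ = L/2.
With L = 1.709, ⟨u⟩ = 0.85450.

⟨u⟩ ≈ 0.8545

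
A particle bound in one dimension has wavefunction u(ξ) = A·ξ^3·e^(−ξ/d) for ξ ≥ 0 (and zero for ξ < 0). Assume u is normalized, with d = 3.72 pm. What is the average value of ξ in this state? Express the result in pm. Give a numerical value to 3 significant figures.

⟨ξ⟩ ≈ 13.0 pm

⟨ξ⟩ = ∫ ξ |u|² dξ over the full domain.
Evaluating both integrals, ⟨ξ⟩ = 7·d/2.
With d = 3.72, ⟨ξ⟩ = 13.02.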